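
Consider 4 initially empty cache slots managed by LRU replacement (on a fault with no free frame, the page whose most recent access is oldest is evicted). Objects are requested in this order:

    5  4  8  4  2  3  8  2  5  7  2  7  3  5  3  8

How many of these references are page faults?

9

5 -> miss, frames [5]
4 -> miss, frames [5, 4]
8 -> miss, frames [5, 4, 8]
4 -> hit
2 -> miss, frames [5, 8, 4, 2]
3 -> miss, evict 5, frames [8, 4, 2, 3]
8 -> hit
2 -> hit
5 -> miss, evict 4, frames [3, 8, 2, 5]
7 -> miss, evict 3, frames [8, 2, 5, 7]
2 -> hit
7 -> hit
3 -> miss, evict 8, frames [5, 2, 7, 3]
5 -> hit
3 -> hit
8 -> miss, evict 2, frames [7, 5, 3, 8]
Page faults: 9.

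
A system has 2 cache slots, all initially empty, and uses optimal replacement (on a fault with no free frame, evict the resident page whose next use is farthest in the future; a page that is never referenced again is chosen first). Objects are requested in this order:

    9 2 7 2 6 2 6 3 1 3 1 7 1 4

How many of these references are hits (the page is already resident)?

9 -> fault, frames (9)
2 -> fault, frames (9 2)
7 -> fault, evict 9, frames (2 7)
2 -> hit
6 -> fault, evict 7, frames (2 6)
2 -> hit
6 -> hit
3 -> fault, evict 6, frames (2 3)
1 -> fault, evict 2, frames (3 1)
3 -> hit
1 -> hit
7 -> fault, evict 3, frames (1 7)
1 -> hit
4 -> fault, evict 7, frames (1 4)
Hits: 6.

6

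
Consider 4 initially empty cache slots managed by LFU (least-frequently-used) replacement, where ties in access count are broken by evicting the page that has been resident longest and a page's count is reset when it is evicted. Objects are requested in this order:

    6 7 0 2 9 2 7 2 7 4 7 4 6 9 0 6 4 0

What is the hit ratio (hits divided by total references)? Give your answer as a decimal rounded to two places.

0.39

6 -> fault, frames [6]
7 -> fault, frames [6, 7]
0 -> fault, frames [6, 7, 0]
2 -> fault, frames [6, 7, 0, 2]
9 -> fault, evict 6, frames [7, 0, 2, 9]
2 -> hit
7 -> hit
2 -> hit
7 -> hit
4 -> fault, evict 0, frames [7, 2, 9, 4]
7 -> hit
4 -> hit
6 -> fault, evict 9, frames [7, 2, 4, 6]
9 -> fault, evict 6, frames [7, 2, 4, 9]
0 -> fault, evict 9, frames [7, 2, 4, 0]
6 -> fault, evict 0, frames [7, 2, 4, 6]
4 -> hit
0 -> fault, evict 6, frames [7, 2, 4, 0]
Hits: 7 of 18 references → 7/18 = 0.3889.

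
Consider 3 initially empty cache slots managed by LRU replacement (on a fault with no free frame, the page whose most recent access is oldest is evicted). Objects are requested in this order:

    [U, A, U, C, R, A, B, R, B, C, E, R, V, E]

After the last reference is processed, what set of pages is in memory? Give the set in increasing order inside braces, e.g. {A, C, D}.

U → miss, frames [U]
A → miss, frames [U, A]
U → hit
C → miss, frames [A, U, C]
R → miss, evict A, frames [U, C, R]
A → miss, evict U, frames [C, R, A]
B → miss, evict C, frames [R, A, B]
R → hit
B → hit
C → miss, evict A, frames [R, B, C]
E → miss, evict R, frames [B, C, E]
R → miss, evict B, frames [C, E, R]
V → miss, evict C, frames [E, R, V]
E → hit

{E, R, V}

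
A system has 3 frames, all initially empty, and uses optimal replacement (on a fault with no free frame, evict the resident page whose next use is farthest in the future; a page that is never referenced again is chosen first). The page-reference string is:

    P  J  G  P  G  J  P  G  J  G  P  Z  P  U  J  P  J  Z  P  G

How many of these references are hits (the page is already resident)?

13

P: fault, frames {P}
J: fault, frames {P,J}
G: fault, frames {P,J,G}
P: hit
G: hit
J: hit
P: hit
G: hit
J: hit
G: hit
P: hit
Z: fault, evict G, frames {P,J,Z}
P: hit
U: fault, evict Z, frames {P,J,U}
J: hit
P: hit
J: hit
Z: fault, evict U, frames {P,J,Z}
P: hit
G: fault, evict Z, frames {P,J,G}
Hits: 13.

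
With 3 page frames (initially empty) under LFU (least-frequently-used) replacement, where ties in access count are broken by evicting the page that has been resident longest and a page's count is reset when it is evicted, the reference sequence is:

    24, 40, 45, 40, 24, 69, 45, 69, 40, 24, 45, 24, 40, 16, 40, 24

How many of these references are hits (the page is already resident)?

8

24: fault, frames [24]
40: fault, frames [24, 40]
45: fault, frames [24, 40, 45]
40: hit
24: hit
69: fault, evict 45, frames [24, 40, 69]
45: fault, evict 69, frames [24, 40, 45]
69: fault, evict 45, frames [24, 40, 69]
40: hit
24: hit
45: fault, evict 69, frames [24, 40, 45]
24: hit
40: hit
16: fault, evict 45, frames [24, 40, 16]
40: hit
24: hit
Hits: 8.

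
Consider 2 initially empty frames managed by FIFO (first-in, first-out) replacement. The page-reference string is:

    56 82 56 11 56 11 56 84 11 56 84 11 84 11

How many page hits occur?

5

56: fault, frames {56}
82: fault, frames {56,82}
56: hit
11: fault, evict 56, frames {82,11}
56: fault, evict 82, frames {11,56}
11: hit
56: hit
84: fault, evict 11, frames {56,84}
11: fault, evict 56, frames {84,11}
56: fault, evict 84, frames {11,56}
84: fault, evict 11, frames {56,84}
11: fault, evict 56, frames {84,11}
84: hit
11: hit
Hits: 5.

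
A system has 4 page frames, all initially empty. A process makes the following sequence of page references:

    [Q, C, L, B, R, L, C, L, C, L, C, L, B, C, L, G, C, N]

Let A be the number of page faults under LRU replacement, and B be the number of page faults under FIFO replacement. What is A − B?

-1

Under LRU: F F F F F . . . . . . . . . . F . F → 7 faults.
Under FIFO: F F F F F . . . . . . . . . . F F F → 8 faults.
A − B = 7 − 8 = -1.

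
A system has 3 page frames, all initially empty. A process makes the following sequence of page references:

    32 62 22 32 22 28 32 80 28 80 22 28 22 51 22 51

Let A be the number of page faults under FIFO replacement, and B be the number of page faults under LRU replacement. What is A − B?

2

Under FIFO: F F F . . F F F . . F F . F . . → 9 faults.
Under LRU: F F F . . F . F . . F . . F . . → 7 faults.
A − B = 9 − 7 = 2.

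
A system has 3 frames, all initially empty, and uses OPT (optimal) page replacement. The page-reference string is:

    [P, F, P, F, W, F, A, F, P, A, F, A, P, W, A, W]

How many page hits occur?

P: fault, frames {P}
F: fault, frames {P,F}
P: hit
F: hit
W: fault, frames {P,F,W}
F: hit
A: fault, evict W, frames {P,F,A}
F: hit
P: hit
A: hit
F: hit
A: hit
P: hit
W: fault, evict F, frames {P,A,W}
A: hit
W: hit
Hits: 11.

11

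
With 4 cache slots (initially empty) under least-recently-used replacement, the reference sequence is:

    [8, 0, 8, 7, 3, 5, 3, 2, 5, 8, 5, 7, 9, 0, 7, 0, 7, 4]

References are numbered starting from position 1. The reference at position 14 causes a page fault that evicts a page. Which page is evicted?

pos 1: 8 → fault, frames (8)
pos 2: 0 → fault, frames (8 0)
pos 3: 8 → hit
pos 4: 7 → fault, frames (0 8 7)
pos 5: 3 → fault, frames (0 8 7 3)
pos 6: 5 → fault, evict 0, frames (8 7 3 5)
pos 7: 3 → hit
pos 8: 2 → fault, evict 8, frames (7 5 3 2)
pos 9: 5 → hit
pos 10: 8 → fault, evict 7, frames (3 2 5 8)
pos 11: 5 → hit
pos 12: 7 → fault, evict 3, frames (2 8 5 7)
pos 13: 9 → fault, evict 2, frames (8 5 7 9)
pos 14: 0 → fault, evict 8, frames (5 7 9 0)
At position 14, page 8 is evicted.

8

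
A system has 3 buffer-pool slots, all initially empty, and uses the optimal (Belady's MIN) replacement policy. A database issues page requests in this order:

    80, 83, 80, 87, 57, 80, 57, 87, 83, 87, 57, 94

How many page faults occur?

6

80 -> fault, frames (80)
83 -> fault, frames (80 83)
80 -> hit
87 -> fault, frames (80 83 87)
57 -> fault, evict 83, frames (80 87 57)
80 -> hit
57 -> hit
87 -> hit
83 -> fault, evict 80, frames (87 57 83)
87 -> hit
57 -> hit
94 -> fault, evict 83, frames (87 57 94)
Page faults: 6.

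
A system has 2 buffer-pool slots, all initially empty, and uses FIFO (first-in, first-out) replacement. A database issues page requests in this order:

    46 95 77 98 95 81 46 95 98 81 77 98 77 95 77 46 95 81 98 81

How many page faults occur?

18

46 -> fault, frames (46)
95 -> fault, frames (46 95)
77 -> fault, evict 46, frames (95 77)
98 -> fault, evict 95, frames (77 98)
95 -> fault, evict 77, frames (98 95)
81 -> fault, evict 98, frames (95 81)
46 -> fault, evict 95, frames (81 46)
95 -> fault, evict 81, frames (46 95)
98 -> fault, evict 46, frames (95 98)
81 -> fault, evict 95, frames (98 81)
77 -> fault, evict 98, frames (81 77)
98 -> fault, evict 81, frames (77 98)
77 -> hit
95 -> fault, evict 77, frames (98 95)
77 -> fault, evict 98, frames (95 77)
46 -> fault, evict 95, frames (77 46)
95 -> fault, evict 77, frames (46 95)
81 -> fault, evict 46, frames (95 81)
98 -> fault, evict 95, frames (81 98)
81 -> hit
Page faults: 18.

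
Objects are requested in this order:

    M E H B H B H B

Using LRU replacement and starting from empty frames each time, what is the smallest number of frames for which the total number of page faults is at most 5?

f=1: 8 faults
f=2: 4 faults
f=3: 4 faults
f=4: 4 faults
Smallest f with faults ≤ 5 is 2.

2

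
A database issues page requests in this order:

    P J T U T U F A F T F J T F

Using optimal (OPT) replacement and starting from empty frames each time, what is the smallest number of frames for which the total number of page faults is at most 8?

f=1: 14 faults
f=2: 9 faults
f=3: 7 faults
f=4: 6 faults
f=5: 6 faults
f=6: 6 faults
Smallest f with faults ≤ 8 is 3.

3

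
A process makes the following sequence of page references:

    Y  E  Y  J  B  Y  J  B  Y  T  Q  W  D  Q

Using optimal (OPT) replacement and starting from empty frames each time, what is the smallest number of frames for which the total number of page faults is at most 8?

f=1: 14 faults
f=2: 10 faults
f=3: 8 faults
f=4: 8 faults
f=5: 8 faults
f=6: 8 faults
f=7: 8 faults
f=8: 8 faults
Smallest f with faults ≤ 8 is 3.

3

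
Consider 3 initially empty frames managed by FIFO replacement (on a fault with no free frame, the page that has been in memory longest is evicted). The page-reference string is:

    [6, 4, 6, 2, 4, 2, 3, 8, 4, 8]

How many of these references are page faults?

6

6 → miss, frames [6]
4 → miss, frames [6, 4]
6 → hit
2 → miss, frames [6, 4, 2]
4 → hit
2 → hit
3 → miss, evict 6, frames [4, 2, 3]
8 → miss, evict 4, frames [2, 3, 8]
4 → miss, evict 2, frames [3, 8, 4]
8 → hit
Page faults: 6.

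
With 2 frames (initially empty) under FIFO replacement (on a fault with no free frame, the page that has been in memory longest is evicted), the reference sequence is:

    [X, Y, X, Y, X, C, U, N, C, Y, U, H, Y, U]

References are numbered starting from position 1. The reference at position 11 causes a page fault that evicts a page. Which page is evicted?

C

pos 1: X → fault, frames [X]
pos 2: Y → fault, frames [X, Y]
pos 3: X → hit
pos 4: Y → hit
pos 5: X → hit
pos 6: C → fault, evict X, frames [Y, C]
pos 7: U → fault, evict Y, frames [C, U]
pos 8: N → fault, evict C, frames [U, N]
pos 9: C → fault, evict U, frames [N, C]
pos 10: Y → fault, evict N, frames [C, Y]
pos 11: U → fault, evict C, frames [Y, U]
At position 11, page C is evicted.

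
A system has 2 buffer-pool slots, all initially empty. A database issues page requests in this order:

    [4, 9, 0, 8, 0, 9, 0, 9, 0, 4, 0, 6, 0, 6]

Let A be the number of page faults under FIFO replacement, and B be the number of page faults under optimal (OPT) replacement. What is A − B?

2

Under FIFO: F F F F . F F . . F . F F . → 9 faults.
Under OPT: F F F F . F . . . F . F . . → 7 faults.
A − B = 9 − 7 = 2.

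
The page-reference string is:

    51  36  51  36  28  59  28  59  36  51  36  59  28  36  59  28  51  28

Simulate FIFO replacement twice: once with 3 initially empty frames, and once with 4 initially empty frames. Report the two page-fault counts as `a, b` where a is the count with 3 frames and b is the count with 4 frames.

3 frames: F F . . F F . . . F F . F . F . F . → 9 faults.
4 frames: F F . . F F . . . . . . . . . . . . → 4 faults.
4 < 9: adding a frame reduced faults, as is typical.

9, 4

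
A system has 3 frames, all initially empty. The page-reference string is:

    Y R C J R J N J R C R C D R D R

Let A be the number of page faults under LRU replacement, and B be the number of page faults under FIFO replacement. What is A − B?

Under LRU: F F F F . . F . . F . . F . . . → 7 faults.
Under FIFO: F F F F . . F . F F . . F . . . → 8 faults.
A − B = 7 − 8 = -1.

-1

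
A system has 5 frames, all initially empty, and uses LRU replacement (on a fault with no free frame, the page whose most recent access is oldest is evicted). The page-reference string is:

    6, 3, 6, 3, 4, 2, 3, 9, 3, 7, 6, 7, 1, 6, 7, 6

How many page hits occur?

6 → fault, frames {6}
3 → fault, frames {6,3}
6 → hit
3 → hit
4 → fault, frames {6,3,4}
2 → fault, frames {6,3,4,2}
3 → hit
9 → fault, frames {6,4,2,3,9}
3 → hit
7 → fault, evict 6, frames {4,2,9,3,7}
6 → fault, evict 4, frames {2,9,3,7,6}
7 → hit
1 → fault, evict 2, frames {9,3,6,7,1}
6 → hit
7 → hit
6 → hit
Hits: 8.

8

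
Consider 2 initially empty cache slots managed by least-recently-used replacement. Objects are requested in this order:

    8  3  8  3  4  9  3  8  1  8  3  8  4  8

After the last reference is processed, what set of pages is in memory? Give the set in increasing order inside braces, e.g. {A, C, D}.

{4, 8}

8: miss, frames (8)
3: miss, frames (8 3)
8: hit
3: hit
4: miss, evict 8, frames (3 4)
9: miss, evict 3, frames (4 9)
3: miss, evict 4, frames (9 3)
8: miss, evict 9, frames (3 8)
1: miss, evict 3, frames (8 1)
8: hit
3: miss, evict 1, frames (8 3)
8: hit
4: miss, evict 3, frames (8 4)
8: hit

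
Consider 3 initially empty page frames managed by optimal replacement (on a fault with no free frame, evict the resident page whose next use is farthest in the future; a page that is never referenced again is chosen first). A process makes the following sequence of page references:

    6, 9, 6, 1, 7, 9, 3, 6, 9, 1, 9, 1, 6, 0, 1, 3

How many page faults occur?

8

6: fault, frames {6}
9: fault, frames {6,9}
6: hit
1: fault, frames {6,9,1}
7: fault, evict 1, frames {6,9,7}
9: hit
3: fault, evict 7, frames {6,9,3}
6: hit
9: hit
1: fault, evict 3, frames {6,9,1}
9: hit
1: hit
6: hit
0: fault, evict 9, frames {6,1,0}
1: hit
3: fault, evict 0, frames {6,1,3}
Page faults: 8.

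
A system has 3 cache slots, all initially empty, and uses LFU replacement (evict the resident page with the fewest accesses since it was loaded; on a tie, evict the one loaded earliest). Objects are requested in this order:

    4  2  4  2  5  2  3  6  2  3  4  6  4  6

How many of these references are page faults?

7

4 → fault, frames (4)
2 → fault, frames (4 2)
4 → hit
2 → hit
5 → fault, frames (4 2 5)
2 → hit
3 → fault, evict 5, frames (4 2 3)
6 → fault, evict 3, frames (4 2 6)
2 → hit
3 → fault, evict 6, frames (4 2 3)
4 → hit
6 → fault, evict 3, frames (4 2 6)
4 → hit
6 → hit
Page faults: 7.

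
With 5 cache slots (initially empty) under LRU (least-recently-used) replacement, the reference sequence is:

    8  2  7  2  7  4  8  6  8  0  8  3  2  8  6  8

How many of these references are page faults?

8

8: miss, frames (8)
2: miss, frames (8 2)
7: miss, frames (8 2 7)
2: hit
7: hit
4: miss, frames (8 2 7 4)
8: hit
6: miss, frames (2 7 4 8 6)
8: hit
0: miss, evict 2, frames (7 4 6 8 0)
8: hit
3: miss, evict 7, frames (4 6 0 8 3)
2: miss, evict 4, frames (6 0 8 3 2)
8: hit
6: hit
8: hit
Page faults: 8.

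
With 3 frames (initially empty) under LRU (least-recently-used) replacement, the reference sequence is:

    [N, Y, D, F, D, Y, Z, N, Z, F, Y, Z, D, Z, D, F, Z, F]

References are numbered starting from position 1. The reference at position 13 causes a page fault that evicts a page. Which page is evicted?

F

pos 1: N -> miss, frames (N)
pos 2: Y -> miss, frames (N Y)
pos 3: D -> miss, frames (N Y D)
pos 4: F -> miss, evict N, frames (Y D F)
pos 5: D -> hit
pos 6: Y -> hit
pos 7: Z -> miss, evict F, frames (D Y Z)
pos 8: N -> miss, evict D, frames (Y Z N)
pos 9: Z -> hit
pos 10: F -> miss, evict Y, frames (N Z F)
pos 11: Y -> miss, evict N, frames (Z F Y)
pos 12: Z -> hit
pos 13: D -> miss, evict F, frames (Y Z D)
At position 13, page F is evicted.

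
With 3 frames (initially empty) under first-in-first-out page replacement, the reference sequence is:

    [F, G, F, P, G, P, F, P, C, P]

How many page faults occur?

F -> fault, frames {F}
G -> fault, frames {F,G}
F -> hit
P -> fault, frames {F,G,P}
G -> hit
P -> hit
F -> hit
P -> hit
C -> fault, evict F, frames {G,P,C}
P -> hit
Page faults: 4.

4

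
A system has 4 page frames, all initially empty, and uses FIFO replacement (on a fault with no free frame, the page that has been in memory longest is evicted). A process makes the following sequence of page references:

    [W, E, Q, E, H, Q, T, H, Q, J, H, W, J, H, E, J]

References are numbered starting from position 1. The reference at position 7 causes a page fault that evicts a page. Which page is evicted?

pos 1: W: fault, frames {W}
pos 2: E: fault, frames {W,E}
pos 3: Q: fault, frames {W,E,Q}
pos 4: E: hit
pos 5: H: fault, frames {W,E,Q,H}
pos 6: Q: hit
pos 7: T: fault, evict W, frames {E,Q,H,T}
At position 7, page W is evicted.

W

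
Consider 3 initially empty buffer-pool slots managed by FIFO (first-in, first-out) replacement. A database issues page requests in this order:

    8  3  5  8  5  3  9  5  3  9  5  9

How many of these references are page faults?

8: miss, frames {8}
3: miss, frames {8,3}
5: miss, frames {8,3,5}
8: hit
5: hit
3: hit
9: miss, evict 8, frames {3,5,9}
5: hit
3: hit
9: hit
5: hit
9: hit
Page faults: 4.

4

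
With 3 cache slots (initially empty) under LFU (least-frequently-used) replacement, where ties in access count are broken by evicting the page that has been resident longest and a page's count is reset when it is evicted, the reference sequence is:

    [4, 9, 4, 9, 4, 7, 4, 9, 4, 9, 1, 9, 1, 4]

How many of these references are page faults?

4

4 → fault, frames (4)
9 → fault, frames (4 9)
4 → hit
9 → hit
4 → hit
7 → fault, frames (4 9 7)
4 → hit
9 → hit
4 → hit
9 → hit
1 → fault, evict 7, frames (4 9 1)
9 → hit
1 → hit
4 → hit
Page faults: 4.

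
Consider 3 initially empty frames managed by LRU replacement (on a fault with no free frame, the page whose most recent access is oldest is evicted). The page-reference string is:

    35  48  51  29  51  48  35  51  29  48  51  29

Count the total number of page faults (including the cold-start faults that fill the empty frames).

7

35 -> miss, frames {35}
48 -> miss, frames {35,48}
51 -> miss, frames {35,48,51}
29 -> miss, evict 35, frames {48,51,29}
51 -> hit
48 -> hit
35 -> miss, evict 29, frames {51,48,35}
51 -> hit
29 -> miss, evict 48, frames {35,51,29}
48 -> miss, evict 35, frames {51,29,48}
51 -> hit
29 -> hit
Page faults: 7.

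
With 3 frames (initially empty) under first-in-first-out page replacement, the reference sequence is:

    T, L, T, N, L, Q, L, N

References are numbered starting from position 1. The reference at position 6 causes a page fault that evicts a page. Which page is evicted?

T

pos 1: T → miss, frames [T]
pos 2: L → miss, frames [T, L]
pos 3: T → hit
pos 4: N → miss, frames [T, L, N]
pos 5: L → hit
pos 6: Q → miss, evict T, frames [L, N, Q]
At position 6, page T is evicted.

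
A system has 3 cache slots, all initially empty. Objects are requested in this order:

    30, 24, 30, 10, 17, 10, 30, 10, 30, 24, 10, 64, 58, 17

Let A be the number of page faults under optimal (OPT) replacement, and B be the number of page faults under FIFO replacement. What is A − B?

-3

Under OPT: F F . F F . . . . F . F F . → 7 faults.
Under FIFO: F F . F F . F . . F F F F F → 10 faults.
A − B = 7 − 10 = -3.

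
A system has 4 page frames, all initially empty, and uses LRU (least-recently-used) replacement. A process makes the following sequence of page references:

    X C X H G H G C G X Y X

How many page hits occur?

7

X -> miss, frames (X)
C -> miss, frames (X C)
X -> hit
H -> miss, frames (C X H)
G -> miss, frames (C X H G)
H -> hit
G -> hit
C -> hit
G -> hit
X -> hit
Y -> miss, evict H, frames (C G X Y)
X -> hit
Hits: 7.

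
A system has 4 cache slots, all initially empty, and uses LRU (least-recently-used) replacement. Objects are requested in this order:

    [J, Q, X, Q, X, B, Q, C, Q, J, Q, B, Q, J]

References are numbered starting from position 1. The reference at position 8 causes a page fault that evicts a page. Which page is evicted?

pos 1: J → miss, frames {J}
pos 2: Q → miss, frames {J,Q}
pos 3: X → miss, frames {J,Q,X}
pos 4: Q → hit
pos 5: X → hit
pos 6: B → miss, frames {J,Q,X,B}
pos 7: Q → hit
pos 8: C → miss, evict J, frames {X,B,Q,C}
At position 8, page J is evicted.

J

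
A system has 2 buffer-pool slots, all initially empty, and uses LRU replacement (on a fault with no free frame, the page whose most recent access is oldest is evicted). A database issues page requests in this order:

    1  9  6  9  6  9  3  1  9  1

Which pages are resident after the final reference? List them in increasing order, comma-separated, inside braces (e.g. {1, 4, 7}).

{1, 9}

1 -> fault, frames [1]
9 -> fault, frames [1, 9]
6 -> fault, evict 1, frames [9, 6]
9 -> hit
6 -> hit
9 -> hit
3 -> fault, evict 6, frames [9, 3]
1 -> fault, evict 9, frames [3, 1]
9 -> fault, evict 3, frames [1, 9]
1 -> hit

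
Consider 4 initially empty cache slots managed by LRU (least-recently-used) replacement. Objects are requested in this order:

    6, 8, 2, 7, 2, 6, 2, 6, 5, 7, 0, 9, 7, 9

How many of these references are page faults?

7

6 -> fault, frames [6]
8 -> fault, frames [6, 8]
2 -> fault, frames [6, 8, 2]
7 -> fault, frames [6, 8, 2, 7]
2 -> hit
6 -> hit
2 -> hit
6 -> hit
5 -> fault, evict 8, frames [7, 2, 6, 5]
7 -> hit
0 -> fault, evict 2, frames [6, 5, 7, 0]
9 -> fault, evict 6, frames [5, 7, 0, 9]
7 -> hit
9 -> hit
Page faults: 7.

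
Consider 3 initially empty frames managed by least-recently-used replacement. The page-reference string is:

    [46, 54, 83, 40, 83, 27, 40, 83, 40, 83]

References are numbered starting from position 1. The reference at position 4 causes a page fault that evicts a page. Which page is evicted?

pos 1: 46: fault, frames [46]
pos 2: 54: fault, frames [46, 54]
pos 3: 83: fault, frames [46, 54, 83]
pos 4: 40: fault, evict 46, frames [54, 83, 40]
At position 4, page 46 is evicted.

46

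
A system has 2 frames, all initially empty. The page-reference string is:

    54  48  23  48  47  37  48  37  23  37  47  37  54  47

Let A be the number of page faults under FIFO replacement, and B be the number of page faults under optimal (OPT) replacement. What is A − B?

Under FIFO: F F F . F F F . F F F . F . → 10 faults.
Under OPT: F F F . F F . . F . F . F . → 8 faults.
A − B = 10 − 8 = 2.

2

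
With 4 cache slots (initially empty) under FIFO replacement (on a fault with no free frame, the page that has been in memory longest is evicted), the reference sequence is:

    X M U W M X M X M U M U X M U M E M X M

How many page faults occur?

7

X -> miss, frames [X]
M -> miss, frames [X, M]
U -> miss, frames [X, M, U]
W -> miss, frames [X, M, U, W]
M -> hit
X -> hit
M -> hit
X -> hit
M -> hit
U -> hit
M -> hit
U -> hit
X -> hit
M -> hit
U -> hit
M -> hit
E -> miss, evict X, frames [M, U, W, E]
M -> hit
X -> miss, evict M, frames [U, W, E, X]
M -> miss, evict U, frames [W, E, X, M]
Page faults: 7.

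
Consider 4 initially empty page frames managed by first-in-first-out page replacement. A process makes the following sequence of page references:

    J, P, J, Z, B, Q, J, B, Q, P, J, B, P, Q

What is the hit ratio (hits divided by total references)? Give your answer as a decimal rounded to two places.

J: fault, frames [J]
P: fault, frames [J, P]
J: hit
Z: fault, frames [J, P, Z]
B: fault, frames [J, P, Z, B]
Q: fault, evict J, frames [P, Z, B, Q]
J: fault, evict P, frames [Z, B, Q, J]
B: hit
Q: hit
P: fault, evict Z, frames [B, Q, J, P]
J: hit
B: hit
P: hit
Q: hit
Hits: 7 of 14 references → 7/14 = 0.5000.

0.50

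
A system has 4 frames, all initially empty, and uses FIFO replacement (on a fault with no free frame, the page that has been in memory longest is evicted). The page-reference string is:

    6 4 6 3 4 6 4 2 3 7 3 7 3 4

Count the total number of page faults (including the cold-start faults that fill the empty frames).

5

6 -> miss, frames (6)
4 -> miss, frames (6 4)
6 -> hit
3 -> miss, frames (6 4 3)
4 -> hit
6 -> hit
4 -> hit
2 -> miss, frames (6 4 3 2)
3 -> hit
7 -> miss, evict 6, frames (4 3 2 7)
3 -> hit
7 -> hit
3 -> hit
4 -> hit
Page faults: 5.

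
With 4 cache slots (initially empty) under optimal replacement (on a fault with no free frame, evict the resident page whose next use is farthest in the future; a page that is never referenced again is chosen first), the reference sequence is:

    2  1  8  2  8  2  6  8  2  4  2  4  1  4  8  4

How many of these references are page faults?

2: fault, frames (2)
1: fault, frames (2 1)
8: fault, frames (2 1 8)
2: hit
8: hit
2: hit
6: fault, frames (2 1 8 6)
8: hit
2: hit
4: fault, evict 6, frames (2 1 8 4)
2: hit
4: hit
1: hit
4: hit
8: hit
4: hit
Page faults: 5.

5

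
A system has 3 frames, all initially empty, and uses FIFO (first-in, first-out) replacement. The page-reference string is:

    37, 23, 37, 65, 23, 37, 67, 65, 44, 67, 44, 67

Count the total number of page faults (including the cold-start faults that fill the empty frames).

5

37 → miss, frames (37)
23 → miss, frames (37 23)
37 → hit
65 → miss, frames (37 23 65)
23 → hit
37 → hit
67 → miss, evict 37, frames (23 65 67)
65 → hit
44 → miss, evict 23, frames (65 67 44)
67 → hit
44 → hit
67 → hit
Page faults: 5.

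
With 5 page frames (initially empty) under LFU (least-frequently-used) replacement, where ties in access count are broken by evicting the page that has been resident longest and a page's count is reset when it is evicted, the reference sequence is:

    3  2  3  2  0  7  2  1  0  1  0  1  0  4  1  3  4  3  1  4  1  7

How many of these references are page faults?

3 -> miss, frames (3)
2 -> miss, frames (3 2)
3 -> hit
2 -> hit
0 -> miss, frames (3 2 0)
7 -> miss, frames (3 2 0 7)
2 -> hit
1 -> miss, frames (3 2 0 7 1)
0 -> hit
1 -> hit
0 -> hit
1 -> hit
0 -> hit
4 -> miss, evict 7, frames (3 2 0 1 4)
1 -> hit
3 -> hit
4 -> hit
3 -> hit
1 -> hit
4 -> hit
1 -> hit
7 -> miss, evict 2, frames (3 0 1 4 7)
Page faults: 7.

7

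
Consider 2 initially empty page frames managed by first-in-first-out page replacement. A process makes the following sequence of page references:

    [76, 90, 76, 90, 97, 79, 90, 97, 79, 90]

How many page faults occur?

76 → miss, frames (76)
90 → miss, frames (76 90)
76 → hit
90 → hit
97 → miss, evict 76, frames (90 97)
79 → miss, evict 90, frames (97 79)
90 → miss, evict 97, frames (79 90)
97 → miss, evict 79, frames (90 97)
79 → miss, evict 90, frames (97 79)
90 → miss, evict 97, frames (79 90)
Page faults: 8.

8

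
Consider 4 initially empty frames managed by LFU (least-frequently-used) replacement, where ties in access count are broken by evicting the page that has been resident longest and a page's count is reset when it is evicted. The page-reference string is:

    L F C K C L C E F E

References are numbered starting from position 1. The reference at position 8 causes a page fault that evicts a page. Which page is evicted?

F

pos 1: L: fault, frames {L}
pos 2: F: fault, frames {L,F}
pos 3: C: fault, frames {L,F,C}
pos 4: K: fault, frames {L,F,C,K}
pos 5: C: hit
pos 6: L: hit
pos 7: C: hit
pos 8: E: fault, evict F, frames {L,C,K,E}
At position 8, page F is evicted.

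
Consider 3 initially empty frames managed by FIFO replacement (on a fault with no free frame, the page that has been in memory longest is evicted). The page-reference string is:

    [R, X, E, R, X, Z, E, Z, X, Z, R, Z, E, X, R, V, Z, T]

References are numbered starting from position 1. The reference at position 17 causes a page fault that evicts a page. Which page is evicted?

R

pos 1: R → miss, frames [R]
pos 2: X → miss, frames [R, X]
pos 3: E → miss, frames [R, X, E]
pos 4: R → hit
pos 5: X → hit
pos 6: Z → miss, evict R, frames [X, E, Z]
pos 7: E → hit
pos 8: Z → hit
pos 9: X → hit
pos 10: Z → hit
pos 11: R → miss, evict X, frames [E, Z, R]
pos 12: Z → hit
pos 13: E → hit
pos 14: X → miss, evict E, frames [Z, R, X]
pos 15: R → hit
pos 16: V → miss, evict Z, frames [R, X, V]
pos 17: Z → miss, evict R, frames [X, V, Z]
At position 17, page R is evicted.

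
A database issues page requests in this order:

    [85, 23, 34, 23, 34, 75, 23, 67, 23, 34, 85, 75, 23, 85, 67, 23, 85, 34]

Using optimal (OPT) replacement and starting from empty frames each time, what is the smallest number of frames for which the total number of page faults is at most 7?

4

f=1: 18 faults
f=2: 12 faults
f=3: 9 faults
f=4: 7 faults
f=5: 5 faults
Smallest f with faults ≤ 7 is 4.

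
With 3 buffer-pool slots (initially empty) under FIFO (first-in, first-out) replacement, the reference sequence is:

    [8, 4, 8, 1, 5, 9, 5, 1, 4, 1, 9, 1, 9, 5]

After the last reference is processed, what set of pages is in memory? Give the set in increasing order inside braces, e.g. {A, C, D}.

8: miss, frames (8)
4: miss, frames (8 4)
8: hit
1: miss, frames (8 4 1)
5: miss, evict 8, frames (4 1 5)
9: miss, evict 4, frames (1 5 9)
5: hit
1: hit
4: miss, evict 1, frames (5 9 4)
1: miss, evict 5, frames (9 4 1)
9: hit
1: hit
9: hit
5: miss, evict 9, frames (4 1 5)

{1, 4, 5}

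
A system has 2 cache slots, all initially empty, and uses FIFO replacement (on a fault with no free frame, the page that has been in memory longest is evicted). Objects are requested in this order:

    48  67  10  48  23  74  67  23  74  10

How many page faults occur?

48: fault, frames {48}
67: fault, frames {48,67}
10: fault, evict 48, frames {67,10}
48: fault, evict 67, frames {10,48}
23: fault, evict 10, frames {48,23}
74: fault, evict 48, frames {23,74}
67: fault, evict 23, frames {74,67}
23: fault, evict 74, frames {67,23}
74: fault, evict 67, frames {23,74}
10: fault, evict 23, frames {74,10}
Page faults: 10.

10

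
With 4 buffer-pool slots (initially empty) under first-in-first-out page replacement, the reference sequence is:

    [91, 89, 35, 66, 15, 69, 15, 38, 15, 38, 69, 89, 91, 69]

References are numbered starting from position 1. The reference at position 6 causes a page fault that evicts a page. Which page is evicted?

89

pos 1: 91 -> miss, frames {91}
pos 2: 89 -> miss, frames {91,89}
pos 3: 35 -> miss, frames {91,89,35}
pos 4: 66 -> miss, frames {91,89,35,66}
pos 5: 15 -> miss, evict 91, frames {89,35,66,15}
pos 6: 69 -> miss, evict 89, frames {35,66,15,69}
At position 6, page 89 is evicted.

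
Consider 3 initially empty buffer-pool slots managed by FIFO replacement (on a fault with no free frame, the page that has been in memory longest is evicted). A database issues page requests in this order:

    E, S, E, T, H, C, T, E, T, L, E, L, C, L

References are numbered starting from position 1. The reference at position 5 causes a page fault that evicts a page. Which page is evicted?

pos 1: E → fault, frames {E}
pos 2: S → fault, frames {E,S}
pos 3: E → hit
pos 4: T → fault, frames {E,S,T}
pos 5: H → fault, evict E, frames {S,T,H}
At position 5, page E is evicted.

E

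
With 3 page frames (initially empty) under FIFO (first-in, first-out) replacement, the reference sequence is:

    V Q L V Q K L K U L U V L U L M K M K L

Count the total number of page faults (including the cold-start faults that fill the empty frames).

9

V: fault, frames [V]
Q: fault, frames [V, Q]
L: fault, frames [V, Q, L]
V: hit
Q: hit
K: fault, evict V, frames [Q, L, K]
L: hit
K: hit
U: fault, evict Q, frames [L, K, U]
L: hit
U: hit
V: fault, evict L, frames [K, U, V]
L: fault, evict K, frames [U, V, L]
U: hit
L: hit
M: fault, evict U, frames [V, L, M]
K: fault, evict V, frames [L, M, K]
M: hit
K: hit
L: hit
Page faults: 9.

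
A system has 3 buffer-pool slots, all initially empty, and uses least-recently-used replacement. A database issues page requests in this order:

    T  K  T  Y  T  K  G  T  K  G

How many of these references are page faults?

4

T: miss, frames (T)
K: miss, frames (T K)
T: hit
Y: miss, frames (K T Y)
T: hit
K: hit
G: miss, evict Y, frames (T K G)
T: hit
K: hit
G: hit
Page faults: 4.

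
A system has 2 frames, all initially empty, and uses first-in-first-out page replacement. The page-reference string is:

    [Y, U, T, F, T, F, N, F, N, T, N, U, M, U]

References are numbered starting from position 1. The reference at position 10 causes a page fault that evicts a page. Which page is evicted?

F

pos 1: Y -> miss, frames [Y]
pos 2: U -> miss, frames [Y, U]
pos 3: T -> miss, evict Y, frames [U, T]
pos 4: F -> miss, evict U, frames [T, F]
pos 5: T -> hit
pos 6: F -> hit
pos 7: N -> miss, evict T, frames [F, N]
pos 8: F -> hit
pos 9: N -> hit
pos 10: T -> miss, evict F, frames [N, T]
At position 10, page F is evicted.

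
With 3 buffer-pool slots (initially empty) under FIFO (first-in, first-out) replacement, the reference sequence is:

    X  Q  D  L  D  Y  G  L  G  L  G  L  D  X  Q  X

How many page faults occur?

X -> fault, frames (X)
Q -> fault, frames (X Q)
D -> fault, frames (X Q D)
L -> fault, evict X, frames (Q D L)
D -> hit
Y -> fault, evict Q, frames (D L Y)
G -> fault, evict D, frames (L Y G)
L -> hit
G -> hit
L -> hit
G -> hit
L -> hit
D -> fault, evict L, frames (Y G D)
X -> fault, evict Y, frames (G D X)
Q -> fault, evict G, frames (D X Q)
X -> hit
Page faults: 9.

9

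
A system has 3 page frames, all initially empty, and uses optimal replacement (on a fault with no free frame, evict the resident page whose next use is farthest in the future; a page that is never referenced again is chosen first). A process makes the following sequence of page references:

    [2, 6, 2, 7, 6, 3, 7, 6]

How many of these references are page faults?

2 → fault, frames (2)
6 → fault, frames (2 6)
2 → hit
7 → fault, frames (2 6 7)
6 → hit
3 → fault, evict 2, frames (6 7 3)
7 → hit
6 → hit
Page faults: 4.

4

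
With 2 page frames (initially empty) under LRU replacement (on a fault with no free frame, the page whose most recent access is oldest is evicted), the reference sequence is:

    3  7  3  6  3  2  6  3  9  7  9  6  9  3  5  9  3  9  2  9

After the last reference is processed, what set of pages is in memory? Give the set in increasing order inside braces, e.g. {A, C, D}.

3 → miss, frames (3)
7 → miss, frames (3 7)
3 → hit
6 → miss, evict 7, frames (3 6)
3 → hit
2 → miss, evict 6, frames (3 2)
6 → miss, evict 3, frames (2 6)
3 → miss, evict 2, frames (6 3)
9 → miss, evict 6, frames (3 9)
7 → miss, evict 3, frames (9 7)
9 → hit
6 → miss, evict 7, frames (9 6)
9 → hit
3 → miss, evict 6, frames (9 3)
5 → miss, evict 9, frames (3 5)
9 → miss, evict 3, frames (5 9)
3 → miss, evict 5, frames (9 3)
9 → hit
2 → miss, evict 3, frames (9 2)
9 → hit

{2, 9}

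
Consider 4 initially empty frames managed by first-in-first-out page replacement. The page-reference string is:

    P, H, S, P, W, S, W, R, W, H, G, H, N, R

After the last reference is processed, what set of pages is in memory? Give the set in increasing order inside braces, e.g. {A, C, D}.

{G, H, N, R}

P → fault, frames {P}
H → fault, frames {P,H}
S → fault, frames {P,H,S}
P → hit
W → fault, frames {P,H,S,W}
S → hit
W → hit
R → fault, evict P, frames {H,S,W,R}
W → hit
H → hit
G → fault, evict H, frames {S,W,R,G}
H → fault, evict S, frames {W,R,G,H}
N → fault, evict W, frames {R,G,H,N}
R → hit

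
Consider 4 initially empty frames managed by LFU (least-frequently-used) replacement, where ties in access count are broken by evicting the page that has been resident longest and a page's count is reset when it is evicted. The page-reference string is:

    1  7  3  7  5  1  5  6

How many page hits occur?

3

1 → fault, frames (1)
7 → fault, frames (1 7)
3 → fault, frames (1 7 3)
7 → hit
5 → fault, frames (1 7 3 5)
1 → hit
5 → hit
6 → fault, evict 3, frames (1 7 5 6)
Hits: 3.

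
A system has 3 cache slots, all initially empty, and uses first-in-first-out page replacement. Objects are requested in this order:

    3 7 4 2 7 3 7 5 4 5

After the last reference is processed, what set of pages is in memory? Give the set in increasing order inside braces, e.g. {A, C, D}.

3 → miss, frames [3]
7 → miss, frames [3, 7]
4 → miss, frames [3, 7, 4]
2 → miss, evict 3, frames [7, 4, 2]
7 → hit
3 → miss, evict 7, frames [4, 2, 3]
7 → miss, evict 4, frames [2, 3, 7]
5 → miss, evict 2, frames [3, 7, 5]
4 → miss, evict 3, frames [7, 5, 4]
5 → hit

{4, 5, 7}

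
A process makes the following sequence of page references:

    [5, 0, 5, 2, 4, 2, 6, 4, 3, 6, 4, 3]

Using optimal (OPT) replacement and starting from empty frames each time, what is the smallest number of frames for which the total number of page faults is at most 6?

f=1: 12 faults
f=2: 7 faults
f=3: 6 faults
f=4: 6 faults
f=5: 6 faults
f=6: 6 faults
Smallest f with faults ≤ 6 is 3.

3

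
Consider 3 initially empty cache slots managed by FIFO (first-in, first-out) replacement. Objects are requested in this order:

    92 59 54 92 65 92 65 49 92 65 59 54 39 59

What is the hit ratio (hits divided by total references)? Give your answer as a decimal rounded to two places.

92: fault, frames (92)
59: fault, frames (92 59)
54: fault, frames (92 59 54)
92: hit
65: fault, evict 92, frames (59 54 65)
92: fault, evict 59, frames (54 65 92)
65: hit
49: fault, evict 54, frames (65 92 49)
92: hit
65: hit
59: fault, evict 65, frames (92 49 59)
54: fault, evict 92, frames (49 59 54)
39: fault, evict 49, frames (59 54 39)
59: hit
Hits: 5 of 14 references → 5/14 = 0.3571.

0.36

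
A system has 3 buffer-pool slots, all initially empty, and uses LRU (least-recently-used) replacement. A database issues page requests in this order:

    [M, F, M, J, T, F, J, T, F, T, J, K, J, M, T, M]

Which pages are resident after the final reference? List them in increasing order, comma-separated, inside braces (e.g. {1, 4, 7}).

M → fault, frames (M)
F → fault, frames (M F)
M → hit
J → fault, frames (F M J)
T → fault, evict F, frames (M J T)
F → fault, evict M, frames (J T F)
J → hit
T → hit
F → hit
T → hit
J → hit
K → fault, evict F, frames (T J K)
J → hit
M → fault, evict T, frames (K J M)
T → fault, evict K, frames (J M T)
M → hit

{J, M, T}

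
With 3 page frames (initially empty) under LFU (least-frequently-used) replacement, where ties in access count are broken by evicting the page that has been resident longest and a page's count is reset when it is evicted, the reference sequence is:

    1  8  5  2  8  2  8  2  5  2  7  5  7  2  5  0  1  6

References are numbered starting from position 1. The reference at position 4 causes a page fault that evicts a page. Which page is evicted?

pos 1: 1 → miss, frames (1)
pos 2: 8 → miss, frames (1 8)
pos 3: 5 → miss, frames (1 8 5)
pos 4: 2 → miss, evict 1, frames (8 5 2)
At position 4, page 1 is evicted.

1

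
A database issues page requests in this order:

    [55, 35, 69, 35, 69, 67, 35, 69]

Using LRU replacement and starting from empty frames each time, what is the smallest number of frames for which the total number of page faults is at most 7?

f=1: 8 faults
f=2: 6 faults
f=3: 4 faults
f=4: 4 faults
Smallest f with faults ≤ 7 is 2.

2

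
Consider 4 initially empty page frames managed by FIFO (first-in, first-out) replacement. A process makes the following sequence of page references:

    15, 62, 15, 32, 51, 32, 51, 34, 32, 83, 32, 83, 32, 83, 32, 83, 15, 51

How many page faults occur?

15: miss, frames (15)
62: miss, frames (15 62)
15: hit
32: miss, frames (15 62 32)
51: miss, frames (15 62 32 51)
32: hit
51: hit
34: miss, evict 15, frames (62 32 51 34)
32: hit
83: miss, evict 62, frames (32 51 34 83)
32: hit
83: hit
32: hit
83: hit
32: hit
83: hit
15: miss, evict 32, frames (51 34 83 15)
51: hit
Page faults: 7.

7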